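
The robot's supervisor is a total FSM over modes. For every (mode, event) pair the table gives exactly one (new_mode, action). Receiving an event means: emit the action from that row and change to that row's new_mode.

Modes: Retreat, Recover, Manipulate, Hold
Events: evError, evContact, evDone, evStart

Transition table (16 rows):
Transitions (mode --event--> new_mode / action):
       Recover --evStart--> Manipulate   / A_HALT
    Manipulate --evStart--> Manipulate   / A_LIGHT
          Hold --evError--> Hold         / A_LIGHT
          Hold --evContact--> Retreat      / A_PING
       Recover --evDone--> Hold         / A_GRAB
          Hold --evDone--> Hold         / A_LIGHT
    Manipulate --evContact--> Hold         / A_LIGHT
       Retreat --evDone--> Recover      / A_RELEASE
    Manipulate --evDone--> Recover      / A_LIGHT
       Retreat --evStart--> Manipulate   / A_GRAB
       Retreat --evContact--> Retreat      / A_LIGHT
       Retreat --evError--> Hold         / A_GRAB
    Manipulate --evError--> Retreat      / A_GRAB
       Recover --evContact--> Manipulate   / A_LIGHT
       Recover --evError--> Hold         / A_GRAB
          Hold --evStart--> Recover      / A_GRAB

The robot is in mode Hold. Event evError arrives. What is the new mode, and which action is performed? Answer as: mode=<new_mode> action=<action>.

mode=Hold action=A_LIGHT

current mode = Hold; filter table to that mode:
  (Hold, evError) → (Hold, A_LIGHT)  ← event matches
  (Hold, evContact) → (Retreat, A_PING)
  (Hold, evDone) → (Hold, A_LIGHT)
  (Hold, evStart) → (Recover, A_GRAB)
event = evError selects (Hold, A_LIGHT)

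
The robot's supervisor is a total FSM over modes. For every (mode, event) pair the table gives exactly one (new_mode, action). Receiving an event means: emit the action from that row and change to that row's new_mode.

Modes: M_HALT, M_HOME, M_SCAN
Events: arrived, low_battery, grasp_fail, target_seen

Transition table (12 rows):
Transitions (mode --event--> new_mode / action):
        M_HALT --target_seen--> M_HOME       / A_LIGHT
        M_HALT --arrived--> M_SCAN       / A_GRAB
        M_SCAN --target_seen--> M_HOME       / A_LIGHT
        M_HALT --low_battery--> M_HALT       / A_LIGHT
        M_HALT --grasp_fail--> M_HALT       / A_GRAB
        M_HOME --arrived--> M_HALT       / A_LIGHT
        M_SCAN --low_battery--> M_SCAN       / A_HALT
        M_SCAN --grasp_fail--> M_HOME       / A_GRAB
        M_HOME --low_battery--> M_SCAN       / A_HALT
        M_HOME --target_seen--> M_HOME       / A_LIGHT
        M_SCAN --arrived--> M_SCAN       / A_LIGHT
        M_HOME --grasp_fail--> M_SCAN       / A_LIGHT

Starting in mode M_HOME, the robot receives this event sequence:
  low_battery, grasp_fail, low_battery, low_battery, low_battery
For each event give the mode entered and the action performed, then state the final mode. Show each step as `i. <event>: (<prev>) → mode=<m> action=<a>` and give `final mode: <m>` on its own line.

final mode: M_SCAN

1. low_battery: (M_HOME) → mode=M_SCAN action=A_HALT
2. grasp_fail: (M_SCAN) → mode=M_HOME action=A_GRAB
3. low_battery: (M_HOME) → mode=M_SCAN action=A_HALT
4. low_battery: (M_SCAN) → mode=M_SCAN action=A_HALT
5. low_battery: (M_SCAN) → mode=M_SCAN action=A_HALT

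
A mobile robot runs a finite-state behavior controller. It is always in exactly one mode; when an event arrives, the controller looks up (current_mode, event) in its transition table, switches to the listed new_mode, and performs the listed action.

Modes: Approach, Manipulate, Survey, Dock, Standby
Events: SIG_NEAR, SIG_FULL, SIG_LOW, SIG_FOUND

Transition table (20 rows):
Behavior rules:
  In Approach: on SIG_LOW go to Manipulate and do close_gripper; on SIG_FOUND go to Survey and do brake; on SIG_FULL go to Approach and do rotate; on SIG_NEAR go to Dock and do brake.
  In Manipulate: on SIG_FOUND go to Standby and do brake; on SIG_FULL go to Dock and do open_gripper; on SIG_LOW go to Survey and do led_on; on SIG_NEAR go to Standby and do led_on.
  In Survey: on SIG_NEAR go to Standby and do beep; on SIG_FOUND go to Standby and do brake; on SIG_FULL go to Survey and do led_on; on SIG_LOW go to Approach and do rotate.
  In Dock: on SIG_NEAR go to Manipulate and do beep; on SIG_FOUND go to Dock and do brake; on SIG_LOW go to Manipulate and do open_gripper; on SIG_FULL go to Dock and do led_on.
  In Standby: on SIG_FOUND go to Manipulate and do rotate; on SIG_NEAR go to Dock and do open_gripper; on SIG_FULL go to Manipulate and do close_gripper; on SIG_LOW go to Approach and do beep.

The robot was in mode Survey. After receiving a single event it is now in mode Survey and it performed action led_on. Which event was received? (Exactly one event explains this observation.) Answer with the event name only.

try SIG_NEAR: (Survey, SIG_NEAR) → (Standby, beep)
try SIG_FULL: (Survey, SIG_FULL) → (Survey, led_on)  ← matches
try SIG_LOW: (Survey, SIG_LOW) → (Approach, rotate)
try SIG_FOUND: (Survey, SIG_FOUND) → (Standby, brake)

SIG_FULL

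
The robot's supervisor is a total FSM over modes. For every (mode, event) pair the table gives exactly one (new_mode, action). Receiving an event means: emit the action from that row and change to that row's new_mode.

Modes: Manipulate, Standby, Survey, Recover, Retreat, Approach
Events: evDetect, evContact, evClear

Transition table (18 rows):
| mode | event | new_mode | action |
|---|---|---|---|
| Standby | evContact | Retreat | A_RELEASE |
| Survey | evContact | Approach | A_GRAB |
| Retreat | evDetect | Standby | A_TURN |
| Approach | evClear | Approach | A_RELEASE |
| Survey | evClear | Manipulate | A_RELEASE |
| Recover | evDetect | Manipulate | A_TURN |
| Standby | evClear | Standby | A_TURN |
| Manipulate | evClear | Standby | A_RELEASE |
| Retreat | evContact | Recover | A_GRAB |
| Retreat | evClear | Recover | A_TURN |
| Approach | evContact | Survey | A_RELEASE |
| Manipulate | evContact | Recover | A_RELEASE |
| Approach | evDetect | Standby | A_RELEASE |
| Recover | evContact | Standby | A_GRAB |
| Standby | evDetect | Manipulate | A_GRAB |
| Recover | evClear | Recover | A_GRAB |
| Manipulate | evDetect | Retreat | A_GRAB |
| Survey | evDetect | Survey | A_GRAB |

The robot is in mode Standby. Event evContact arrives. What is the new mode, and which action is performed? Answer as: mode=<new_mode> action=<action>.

mode=Retreat action=A_RELEASE

current mode = Standby; filter table to that mode:
  (Standby, evContact) → (Retreat, A_RELEASE)  ← event matches
  (Standby, evClear) → (Standby, A_TURN)
  (Standby, evDetect) → (Manipulate, A_GRAB)
event = evContact selects (Retreat, A_RELEASE)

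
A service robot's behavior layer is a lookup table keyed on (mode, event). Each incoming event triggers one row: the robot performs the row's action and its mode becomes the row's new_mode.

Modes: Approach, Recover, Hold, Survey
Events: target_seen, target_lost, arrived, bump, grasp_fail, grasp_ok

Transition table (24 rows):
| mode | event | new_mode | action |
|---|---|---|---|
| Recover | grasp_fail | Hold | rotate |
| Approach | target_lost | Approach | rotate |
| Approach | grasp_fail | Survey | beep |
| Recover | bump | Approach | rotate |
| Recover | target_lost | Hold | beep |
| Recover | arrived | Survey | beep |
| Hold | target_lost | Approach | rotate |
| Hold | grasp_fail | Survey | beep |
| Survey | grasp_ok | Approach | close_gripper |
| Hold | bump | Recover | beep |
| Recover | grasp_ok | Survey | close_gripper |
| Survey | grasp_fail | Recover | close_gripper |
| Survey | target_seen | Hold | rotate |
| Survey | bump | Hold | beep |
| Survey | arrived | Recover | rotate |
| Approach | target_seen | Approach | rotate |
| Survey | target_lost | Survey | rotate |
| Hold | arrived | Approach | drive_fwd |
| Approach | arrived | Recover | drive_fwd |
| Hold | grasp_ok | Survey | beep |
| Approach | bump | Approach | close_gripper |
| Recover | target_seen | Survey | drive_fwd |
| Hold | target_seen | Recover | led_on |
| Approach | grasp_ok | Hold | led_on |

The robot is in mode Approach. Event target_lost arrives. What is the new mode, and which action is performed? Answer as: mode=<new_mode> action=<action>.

mode=Approach action=rotate

current mode = Approach; filter table to that mode:
  (Approach, target_lost) → (Approach, rotate)  ← event matches
  (Approach, grasp_fail) → (Survey, beep)
  (Approach, target_seen) → (Approach, rotate)
  (Approach, arrived) → (Recover, drive_fwd)
  (Approach, bump) → (Approach, close_gripper)
  (Approach, grasp_ok) → (Hold, led_on)
event = target_lost selects (Approach, rotate)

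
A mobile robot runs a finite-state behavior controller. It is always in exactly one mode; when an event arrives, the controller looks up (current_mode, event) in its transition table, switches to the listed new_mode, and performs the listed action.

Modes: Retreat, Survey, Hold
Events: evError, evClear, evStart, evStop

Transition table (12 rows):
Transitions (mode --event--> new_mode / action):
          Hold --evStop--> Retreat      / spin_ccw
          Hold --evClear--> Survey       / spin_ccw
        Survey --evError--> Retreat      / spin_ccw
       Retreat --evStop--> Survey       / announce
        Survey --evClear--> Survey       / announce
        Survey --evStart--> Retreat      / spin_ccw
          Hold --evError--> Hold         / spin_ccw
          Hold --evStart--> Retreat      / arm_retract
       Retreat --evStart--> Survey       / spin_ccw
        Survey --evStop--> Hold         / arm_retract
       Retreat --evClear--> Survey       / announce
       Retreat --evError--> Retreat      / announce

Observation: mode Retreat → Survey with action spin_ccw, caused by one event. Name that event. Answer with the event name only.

evStart

try evError: (Retreat, evError) → (Retreat, announce)
try evClear: (Retreat, evClear) → (Survey, announce)
try evStart: (Retreat, evStart) → (Survey, spin_ccw)  ← matches
try evStop: (Retreat, evStop) → (Survey, announce)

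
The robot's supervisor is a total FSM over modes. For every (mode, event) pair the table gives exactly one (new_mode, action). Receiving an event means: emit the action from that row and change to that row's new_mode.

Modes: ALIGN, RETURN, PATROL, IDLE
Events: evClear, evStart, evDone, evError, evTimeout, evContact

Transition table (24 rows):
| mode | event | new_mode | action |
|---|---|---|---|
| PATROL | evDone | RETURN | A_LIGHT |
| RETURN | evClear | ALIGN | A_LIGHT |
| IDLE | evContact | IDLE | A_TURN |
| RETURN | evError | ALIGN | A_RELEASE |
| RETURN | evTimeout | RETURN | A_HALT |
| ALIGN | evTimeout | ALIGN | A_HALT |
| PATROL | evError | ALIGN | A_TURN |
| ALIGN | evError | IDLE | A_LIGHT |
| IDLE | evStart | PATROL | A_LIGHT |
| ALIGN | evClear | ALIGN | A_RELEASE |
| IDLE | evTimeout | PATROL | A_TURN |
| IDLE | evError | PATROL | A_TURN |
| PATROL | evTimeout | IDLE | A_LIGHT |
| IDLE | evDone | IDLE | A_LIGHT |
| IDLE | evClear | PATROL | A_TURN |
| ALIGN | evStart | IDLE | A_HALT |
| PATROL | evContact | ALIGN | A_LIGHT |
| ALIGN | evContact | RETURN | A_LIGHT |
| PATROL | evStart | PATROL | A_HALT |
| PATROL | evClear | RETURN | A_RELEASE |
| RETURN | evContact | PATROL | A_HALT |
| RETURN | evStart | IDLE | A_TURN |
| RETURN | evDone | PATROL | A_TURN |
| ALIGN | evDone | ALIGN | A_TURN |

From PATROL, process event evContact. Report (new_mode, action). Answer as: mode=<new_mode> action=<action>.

mode=ALIGN action=A_LIGHT

current mode = PATROL; filter table to that mode:
  (PATROL, evDone) → (RETURN, A_LIGHT)
  (PATROL, evError) → (ALIGN, A_TURN)
  (PATROL, evTimeout) → (IDLE, A_LIGHT)
  (PATROL, evContact) → (ALIGN, A_LIGHT)  ← event matches
  (PATROL, evStart) → (PATROL, A_HALT)
  (PATROL, evClear) → (RETURN, A_RELEASE)
event = evContact selects (ALIGN, A_LIGHT)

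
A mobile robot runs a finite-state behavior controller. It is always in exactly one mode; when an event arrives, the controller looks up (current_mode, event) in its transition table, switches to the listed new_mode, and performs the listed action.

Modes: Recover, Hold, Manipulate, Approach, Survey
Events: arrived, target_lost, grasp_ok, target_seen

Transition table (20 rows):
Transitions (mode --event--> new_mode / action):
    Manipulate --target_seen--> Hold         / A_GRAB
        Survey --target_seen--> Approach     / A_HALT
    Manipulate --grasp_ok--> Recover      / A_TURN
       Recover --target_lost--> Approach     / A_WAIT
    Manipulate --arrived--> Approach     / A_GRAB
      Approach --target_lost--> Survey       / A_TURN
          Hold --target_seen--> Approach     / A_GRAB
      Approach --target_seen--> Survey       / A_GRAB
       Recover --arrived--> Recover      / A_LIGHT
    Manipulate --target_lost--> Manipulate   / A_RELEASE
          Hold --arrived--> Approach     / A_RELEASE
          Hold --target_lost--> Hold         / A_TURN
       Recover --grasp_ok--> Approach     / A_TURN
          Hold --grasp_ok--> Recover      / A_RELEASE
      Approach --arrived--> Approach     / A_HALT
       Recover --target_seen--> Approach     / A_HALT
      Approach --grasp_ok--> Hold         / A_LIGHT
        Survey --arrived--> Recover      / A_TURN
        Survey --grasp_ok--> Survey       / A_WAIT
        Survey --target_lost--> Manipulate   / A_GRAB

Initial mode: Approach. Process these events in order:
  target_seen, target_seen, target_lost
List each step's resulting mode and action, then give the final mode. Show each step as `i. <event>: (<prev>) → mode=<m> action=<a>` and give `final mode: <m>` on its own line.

final mode: Survey

1. target_seen: (Approach) → mode=Survey action=A_GRAB
2. target_seen: (Survey) → mode=Approach action=A_HALT
3. target_lost: (Approach) → mode=Survey action=A_TURN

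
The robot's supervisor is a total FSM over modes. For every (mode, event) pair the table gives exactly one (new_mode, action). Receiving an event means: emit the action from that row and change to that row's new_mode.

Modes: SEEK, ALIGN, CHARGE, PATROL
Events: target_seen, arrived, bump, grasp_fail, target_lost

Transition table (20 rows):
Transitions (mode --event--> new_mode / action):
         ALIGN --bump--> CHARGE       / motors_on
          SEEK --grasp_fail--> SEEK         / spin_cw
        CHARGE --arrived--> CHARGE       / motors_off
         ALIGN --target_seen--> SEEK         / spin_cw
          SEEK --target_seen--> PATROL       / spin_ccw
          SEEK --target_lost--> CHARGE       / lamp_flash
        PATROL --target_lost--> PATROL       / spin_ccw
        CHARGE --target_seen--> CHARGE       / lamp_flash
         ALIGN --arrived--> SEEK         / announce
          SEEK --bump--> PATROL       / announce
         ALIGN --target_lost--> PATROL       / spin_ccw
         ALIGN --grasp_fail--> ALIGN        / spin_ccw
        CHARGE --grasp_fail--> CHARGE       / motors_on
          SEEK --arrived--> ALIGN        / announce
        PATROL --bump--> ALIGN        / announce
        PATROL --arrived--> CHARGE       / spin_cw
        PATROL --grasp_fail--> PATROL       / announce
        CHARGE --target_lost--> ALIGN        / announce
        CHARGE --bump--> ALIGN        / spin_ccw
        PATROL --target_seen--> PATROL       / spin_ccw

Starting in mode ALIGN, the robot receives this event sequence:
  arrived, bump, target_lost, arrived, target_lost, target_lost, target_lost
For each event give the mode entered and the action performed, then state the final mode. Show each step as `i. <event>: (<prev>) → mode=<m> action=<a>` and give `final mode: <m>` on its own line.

final mode: PATROL

1. arrived: (ALIGN) → mode=SEEK action=announce
2. bump: (SEEK) → mode=PATROL action=announce
3. target_lost: (PATROL) → mode=PATROL action=spin_ccw
4. arrived: (PATROL) → mode=CHARGE action=spin_cw
5. target_lost: (CHARGE) → mode=ALIGN action=announce
6. target_lost: (ALIGN) → mode=PATROL action=spin_ccw
7. target_lost: (PATROL) → mode=PATROL action=spin_ccw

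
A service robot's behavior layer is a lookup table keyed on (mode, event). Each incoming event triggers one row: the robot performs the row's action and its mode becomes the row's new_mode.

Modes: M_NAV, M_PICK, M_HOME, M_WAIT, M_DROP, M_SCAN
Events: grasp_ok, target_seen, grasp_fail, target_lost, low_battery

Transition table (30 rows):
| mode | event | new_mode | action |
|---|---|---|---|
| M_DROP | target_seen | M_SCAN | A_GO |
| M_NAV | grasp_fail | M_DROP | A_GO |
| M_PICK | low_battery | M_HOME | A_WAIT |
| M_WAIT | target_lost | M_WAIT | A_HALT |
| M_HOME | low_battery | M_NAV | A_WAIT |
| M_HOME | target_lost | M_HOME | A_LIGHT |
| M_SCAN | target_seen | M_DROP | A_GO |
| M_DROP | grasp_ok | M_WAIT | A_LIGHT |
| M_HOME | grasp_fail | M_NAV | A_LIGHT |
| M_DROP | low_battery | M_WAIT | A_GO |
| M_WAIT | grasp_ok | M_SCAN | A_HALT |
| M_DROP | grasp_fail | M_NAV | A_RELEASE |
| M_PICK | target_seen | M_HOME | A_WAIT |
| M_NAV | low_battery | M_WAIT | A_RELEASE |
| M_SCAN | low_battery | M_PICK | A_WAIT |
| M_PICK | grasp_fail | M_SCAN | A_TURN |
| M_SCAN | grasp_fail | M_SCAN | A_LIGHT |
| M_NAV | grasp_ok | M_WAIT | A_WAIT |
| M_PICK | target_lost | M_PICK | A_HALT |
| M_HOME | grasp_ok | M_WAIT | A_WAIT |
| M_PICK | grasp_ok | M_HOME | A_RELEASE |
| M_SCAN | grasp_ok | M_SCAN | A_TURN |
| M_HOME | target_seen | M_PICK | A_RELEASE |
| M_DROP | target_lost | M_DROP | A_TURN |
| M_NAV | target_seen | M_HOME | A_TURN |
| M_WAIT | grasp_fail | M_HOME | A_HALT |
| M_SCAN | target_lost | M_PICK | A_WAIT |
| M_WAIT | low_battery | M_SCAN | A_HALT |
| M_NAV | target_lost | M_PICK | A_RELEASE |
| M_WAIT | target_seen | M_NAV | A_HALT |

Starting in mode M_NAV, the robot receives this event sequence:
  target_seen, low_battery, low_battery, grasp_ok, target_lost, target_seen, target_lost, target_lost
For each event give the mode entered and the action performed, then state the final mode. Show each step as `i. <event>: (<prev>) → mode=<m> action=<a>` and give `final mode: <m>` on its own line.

1. target_seen: (M_NAV) → mode=M_HOME action=A_TURN
2. low_battery: (M_HOME) → mode=M_NAV action=A_WAIT
3. low_battery: (M_NAV) → mode=M_WAIT action=A_RELEASE
4. grasp_ok: (M_WAIT) → mode=M_SCAN action=A_HALT
5. target_lost: (M_SCAN) → mode=M_PICK action=A_WAIT
6. target_seen: (M_PICK) → mode=M_HOME action=A_WAIT
7. target_lost: (M_HOME) → mode=M_HOME action=A_LIGHT
8. target_lost: (M_HOME) → mode=M_HOME action=A_LIGHT

final mode: M_HOME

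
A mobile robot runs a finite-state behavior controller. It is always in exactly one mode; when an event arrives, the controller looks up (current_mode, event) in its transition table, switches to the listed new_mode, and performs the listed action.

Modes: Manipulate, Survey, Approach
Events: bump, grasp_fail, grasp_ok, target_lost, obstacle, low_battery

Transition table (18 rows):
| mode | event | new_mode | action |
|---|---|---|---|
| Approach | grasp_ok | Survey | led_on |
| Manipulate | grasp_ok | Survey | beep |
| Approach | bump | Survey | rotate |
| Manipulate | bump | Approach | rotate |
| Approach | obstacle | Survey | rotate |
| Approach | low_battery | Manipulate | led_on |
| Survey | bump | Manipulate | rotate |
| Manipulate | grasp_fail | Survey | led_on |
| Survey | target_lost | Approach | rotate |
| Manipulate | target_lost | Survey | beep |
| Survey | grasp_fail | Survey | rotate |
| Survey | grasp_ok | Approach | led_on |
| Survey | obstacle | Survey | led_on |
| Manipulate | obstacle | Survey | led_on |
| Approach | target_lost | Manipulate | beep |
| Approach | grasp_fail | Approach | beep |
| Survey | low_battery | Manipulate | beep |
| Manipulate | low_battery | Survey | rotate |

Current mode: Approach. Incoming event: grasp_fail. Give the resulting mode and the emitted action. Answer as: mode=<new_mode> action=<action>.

mode=Approach action=beep

current mode = Approach; filter table to that mode:
  (Approach, grasp_ok) → (Survey, led_on)
  (Approach, bump) → (Survey, rotate)
  (Approach, obstacle) → (Survey, rotate)
  (Approach, low_battery) → (Manipulate, led_on)
  (Approach, target_lost) → (Manipulate, beep)
  (Approach, grasp_fail) → (Approach, beep)  ← event matches
event = grasp_fail selects (Approach, beep)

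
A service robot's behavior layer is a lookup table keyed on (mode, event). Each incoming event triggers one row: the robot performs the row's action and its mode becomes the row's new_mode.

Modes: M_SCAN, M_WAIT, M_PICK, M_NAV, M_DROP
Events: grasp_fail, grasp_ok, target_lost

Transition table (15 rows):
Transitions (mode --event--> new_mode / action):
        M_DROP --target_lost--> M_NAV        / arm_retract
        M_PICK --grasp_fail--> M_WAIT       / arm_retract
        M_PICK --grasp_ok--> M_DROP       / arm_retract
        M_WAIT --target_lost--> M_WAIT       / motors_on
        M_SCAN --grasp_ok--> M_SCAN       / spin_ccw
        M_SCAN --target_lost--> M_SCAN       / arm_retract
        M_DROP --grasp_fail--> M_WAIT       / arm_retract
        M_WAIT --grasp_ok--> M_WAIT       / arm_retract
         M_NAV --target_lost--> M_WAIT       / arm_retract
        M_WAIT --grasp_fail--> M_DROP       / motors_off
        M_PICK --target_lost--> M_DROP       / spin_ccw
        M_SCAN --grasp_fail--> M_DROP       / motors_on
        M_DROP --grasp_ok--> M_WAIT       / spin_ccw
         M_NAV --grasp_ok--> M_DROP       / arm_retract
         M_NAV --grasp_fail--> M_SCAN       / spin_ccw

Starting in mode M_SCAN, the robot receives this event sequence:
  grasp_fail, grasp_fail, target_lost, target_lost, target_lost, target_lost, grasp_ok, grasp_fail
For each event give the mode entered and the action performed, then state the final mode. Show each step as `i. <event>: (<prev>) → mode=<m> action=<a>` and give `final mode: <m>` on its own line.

1. grasp_fail: (M_SCAN) → mode=M_DROP action=motors_on
2. grasp_fail: (M_DROP) → mode=M_WAIT action=arm_retract
3. target_lost: (M_WAIT) → mode=M_WAIT action=motors_on
4. target_lost: (M_WAIT) → mode=M_WAIT action=motors_on
5. target_lost: (M_WAIT) → mode=M_WAIT action=motors_on
6. target_lost: (M_WAIT) → mode=M_WAIT action=motors_on
7. grasp_ok: (M_WAIT) → mode=M_WAIT action=arm_retract
8. grasp_fail: (M_WAIT) → mode=M_DROP action=motors_off

final mode: M_DROP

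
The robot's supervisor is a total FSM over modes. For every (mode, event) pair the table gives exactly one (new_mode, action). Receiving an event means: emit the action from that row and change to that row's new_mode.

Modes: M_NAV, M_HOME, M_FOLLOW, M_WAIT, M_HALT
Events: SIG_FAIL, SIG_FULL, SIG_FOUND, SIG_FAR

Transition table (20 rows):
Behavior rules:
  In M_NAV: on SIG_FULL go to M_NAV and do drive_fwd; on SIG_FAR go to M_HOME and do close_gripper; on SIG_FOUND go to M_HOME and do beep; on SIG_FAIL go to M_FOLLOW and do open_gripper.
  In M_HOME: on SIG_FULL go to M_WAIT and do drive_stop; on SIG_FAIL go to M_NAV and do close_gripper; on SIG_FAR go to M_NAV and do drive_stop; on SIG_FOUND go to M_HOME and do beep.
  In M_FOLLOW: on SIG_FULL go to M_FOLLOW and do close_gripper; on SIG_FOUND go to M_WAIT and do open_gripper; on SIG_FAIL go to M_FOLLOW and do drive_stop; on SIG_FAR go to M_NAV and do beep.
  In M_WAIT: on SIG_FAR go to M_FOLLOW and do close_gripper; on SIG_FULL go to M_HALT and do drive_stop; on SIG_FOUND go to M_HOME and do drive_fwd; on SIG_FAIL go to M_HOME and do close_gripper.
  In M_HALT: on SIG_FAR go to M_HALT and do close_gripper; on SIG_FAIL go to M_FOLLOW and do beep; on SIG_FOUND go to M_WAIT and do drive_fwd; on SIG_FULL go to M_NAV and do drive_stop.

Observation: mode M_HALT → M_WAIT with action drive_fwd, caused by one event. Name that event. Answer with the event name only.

try SIG_FAIL: (M_HALT, SIG_FAIL) → (M_FOLLOW, beep)
try SIG_FULL: (M_HALT, SIG_FULL) → (M_NAV, drive_stop)
try SIG_FOUND: (M_HALT, SIG_FOUND) → (M_WAIT, drive_fwd)  ← matches
try SIG_FAR: (M_HALT, SIG_FAR) → (M_HALT, close_gripper)

SIG_FOUND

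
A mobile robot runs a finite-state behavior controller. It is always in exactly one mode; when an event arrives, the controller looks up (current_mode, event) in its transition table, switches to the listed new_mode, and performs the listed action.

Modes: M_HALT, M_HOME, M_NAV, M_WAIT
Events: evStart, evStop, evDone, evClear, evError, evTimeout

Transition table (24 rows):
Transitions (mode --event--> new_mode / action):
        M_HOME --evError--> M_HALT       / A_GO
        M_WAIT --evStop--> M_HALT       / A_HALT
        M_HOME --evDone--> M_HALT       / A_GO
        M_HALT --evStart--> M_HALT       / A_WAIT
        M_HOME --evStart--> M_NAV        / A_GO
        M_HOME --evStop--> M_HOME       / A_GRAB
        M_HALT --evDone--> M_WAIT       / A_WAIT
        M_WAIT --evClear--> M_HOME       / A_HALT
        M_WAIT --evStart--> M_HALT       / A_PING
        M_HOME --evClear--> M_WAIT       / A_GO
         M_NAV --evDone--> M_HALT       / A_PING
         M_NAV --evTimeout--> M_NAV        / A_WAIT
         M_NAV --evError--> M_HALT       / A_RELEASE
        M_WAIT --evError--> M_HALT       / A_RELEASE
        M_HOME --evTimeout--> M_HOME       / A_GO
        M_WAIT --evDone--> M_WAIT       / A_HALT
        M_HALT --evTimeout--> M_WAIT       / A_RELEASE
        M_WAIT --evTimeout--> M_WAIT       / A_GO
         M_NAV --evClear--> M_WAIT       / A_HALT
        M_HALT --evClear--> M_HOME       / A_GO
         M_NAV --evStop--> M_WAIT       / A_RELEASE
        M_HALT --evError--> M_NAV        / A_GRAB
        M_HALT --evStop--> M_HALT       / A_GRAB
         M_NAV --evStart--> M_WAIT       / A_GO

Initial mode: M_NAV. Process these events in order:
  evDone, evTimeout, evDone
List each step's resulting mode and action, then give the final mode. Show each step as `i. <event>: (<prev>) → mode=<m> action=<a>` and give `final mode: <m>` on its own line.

1. evDone: (M_NAV) → mode=M_HALT action=A_PING
2. evTimeout: (M_HALT) → mode=M_WAIT action=A_RELEASE
3. evDone: (M_WAIT) → mode=M_WAIT action=A_HALT

final mode: M_WAIT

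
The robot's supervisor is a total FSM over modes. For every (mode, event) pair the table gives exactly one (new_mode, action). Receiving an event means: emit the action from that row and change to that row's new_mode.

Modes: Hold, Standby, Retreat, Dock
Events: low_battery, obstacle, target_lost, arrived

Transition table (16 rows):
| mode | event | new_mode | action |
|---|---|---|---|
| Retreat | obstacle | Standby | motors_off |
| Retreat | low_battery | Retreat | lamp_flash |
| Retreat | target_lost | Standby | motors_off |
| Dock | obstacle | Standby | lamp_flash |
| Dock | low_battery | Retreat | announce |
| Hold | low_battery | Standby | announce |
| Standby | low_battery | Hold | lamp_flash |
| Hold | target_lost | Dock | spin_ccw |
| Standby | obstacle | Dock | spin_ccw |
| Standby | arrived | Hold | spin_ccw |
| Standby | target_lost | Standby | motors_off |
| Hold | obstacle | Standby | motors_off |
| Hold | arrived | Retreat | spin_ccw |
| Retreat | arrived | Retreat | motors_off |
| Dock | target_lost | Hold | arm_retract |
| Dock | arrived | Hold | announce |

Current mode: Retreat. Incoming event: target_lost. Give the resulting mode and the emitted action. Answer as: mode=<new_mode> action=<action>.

current mode = Retreat; filter table to that mode:
  (Retreat, obstacle) → (Standby, motors_off)
  (Retreat, low_battery) → (Retreat, lamp_flash)
  (Retreat, target_lost) → (Standby, motors_off)  ← event matches
  (Retreat, arrived) → (Retreat, motors_off)
event = target_lost selects (Standby, motors_off)

mode=Standby action=motors_off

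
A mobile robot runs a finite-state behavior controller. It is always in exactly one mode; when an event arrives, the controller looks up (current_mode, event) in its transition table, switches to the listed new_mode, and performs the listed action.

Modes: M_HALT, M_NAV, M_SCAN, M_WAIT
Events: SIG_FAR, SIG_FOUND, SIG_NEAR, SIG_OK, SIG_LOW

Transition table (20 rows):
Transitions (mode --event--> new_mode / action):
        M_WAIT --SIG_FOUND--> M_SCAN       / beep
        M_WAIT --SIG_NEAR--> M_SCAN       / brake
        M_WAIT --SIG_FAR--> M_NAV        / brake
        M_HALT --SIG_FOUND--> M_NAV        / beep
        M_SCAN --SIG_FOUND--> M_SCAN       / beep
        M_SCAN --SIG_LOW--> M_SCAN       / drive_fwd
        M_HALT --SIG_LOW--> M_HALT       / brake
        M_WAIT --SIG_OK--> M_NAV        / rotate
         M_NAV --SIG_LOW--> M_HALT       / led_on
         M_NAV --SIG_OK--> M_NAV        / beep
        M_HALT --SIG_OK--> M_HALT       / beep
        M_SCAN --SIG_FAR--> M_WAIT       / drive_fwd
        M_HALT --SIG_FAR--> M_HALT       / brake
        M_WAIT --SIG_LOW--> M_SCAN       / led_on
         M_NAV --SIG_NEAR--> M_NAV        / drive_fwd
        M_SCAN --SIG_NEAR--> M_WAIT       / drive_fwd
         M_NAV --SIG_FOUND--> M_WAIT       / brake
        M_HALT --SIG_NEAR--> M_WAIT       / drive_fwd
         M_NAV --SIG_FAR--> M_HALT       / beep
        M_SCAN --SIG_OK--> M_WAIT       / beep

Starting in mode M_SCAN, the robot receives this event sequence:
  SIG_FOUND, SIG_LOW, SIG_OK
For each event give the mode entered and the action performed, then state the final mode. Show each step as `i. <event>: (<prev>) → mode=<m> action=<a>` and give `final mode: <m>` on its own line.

final mode: M_WAIT

1. SIG_FOUND: (M_SCAN) → mode=M_SCAN action=beep
2. SIG_LOW: (M_SCAN) → mode=M_SCAN action=drive_fwd
3. SIG_OK: (M_SCAN) → mode=M_WAIT action=beep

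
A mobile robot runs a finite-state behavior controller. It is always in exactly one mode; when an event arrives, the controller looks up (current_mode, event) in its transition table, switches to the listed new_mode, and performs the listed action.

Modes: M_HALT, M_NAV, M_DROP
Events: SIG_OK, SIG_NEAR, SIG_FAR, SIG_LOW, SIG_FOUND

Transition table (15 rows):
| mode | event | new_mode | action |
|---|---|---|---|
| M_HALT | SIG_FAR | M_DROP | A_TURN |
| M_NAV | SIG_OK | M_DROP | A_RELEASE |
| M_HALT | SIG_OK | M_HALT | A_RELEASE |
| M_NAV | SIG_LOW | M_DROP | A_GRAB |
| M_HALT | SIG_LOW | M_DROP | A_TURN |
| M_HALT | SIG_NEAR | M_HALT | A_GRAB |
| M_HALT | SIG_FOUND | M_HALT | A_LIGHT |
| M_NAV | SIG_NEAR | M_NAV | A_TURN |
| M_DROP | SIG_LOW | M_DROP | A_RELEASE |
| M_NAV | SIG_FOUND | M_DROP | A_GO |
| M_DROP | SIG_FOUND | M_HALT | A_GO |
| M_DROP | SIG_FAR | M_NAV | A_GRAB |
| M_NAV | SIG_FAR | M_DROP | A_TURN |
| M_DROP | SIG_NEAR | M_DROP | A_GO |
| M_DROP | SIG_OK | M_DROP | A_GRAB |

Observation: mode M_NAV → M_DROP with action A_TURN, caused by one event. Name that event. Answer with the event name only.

SIG_FAR

try SIG_OK: (M_NAV, SIG_OK) → (M_DROP, A_RELEASE)
try SIG_NEAR: (M_NAV, SIG_NEAR) → (M_NAV, A_TURN)
try SIG_FAR: (M_NAV, SIG_FAR) → (M_DROP, A_TURN)  ← matches
try SIG_LOW: (M_NAV, SIG_LOW) → (M_DROP, A_GRAB)
try SIG_FOUND: (M_NAV, SIG_FOUND) → (M_DROP, A_GO)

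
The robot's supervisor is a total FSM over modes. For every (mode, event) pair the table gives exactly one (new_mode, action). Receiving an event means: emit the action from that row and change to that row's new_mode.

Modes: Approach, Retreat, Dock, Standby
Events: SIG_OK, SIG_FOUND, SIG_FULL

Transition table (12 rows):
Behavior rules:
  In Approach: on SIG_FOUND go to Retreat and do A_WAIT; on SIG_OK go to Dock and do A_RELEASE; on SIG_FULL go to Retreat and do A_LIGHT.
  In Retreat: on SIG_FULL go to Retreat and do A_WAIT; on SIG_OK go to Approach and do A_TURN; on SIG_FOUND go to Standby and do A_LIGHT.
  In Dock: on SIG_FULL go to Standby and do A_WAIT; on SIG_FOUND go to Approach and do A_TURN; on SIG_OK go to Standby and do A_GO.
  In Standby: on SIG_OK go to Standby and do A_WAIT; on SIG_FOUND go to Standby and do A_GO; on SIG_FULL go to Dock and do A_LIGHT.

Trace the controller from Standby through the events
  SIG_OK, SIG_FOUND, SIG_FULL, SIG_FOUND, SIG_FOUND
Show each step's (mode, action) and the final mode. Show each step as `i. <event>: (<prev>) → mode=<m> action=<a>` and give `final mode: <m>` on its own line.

final mode: Retreat

1. SIG_OK: (Standby) → mode=Standby action=A_WAIT
2. SIG_FOUND: (Standby) → mode=Standby action=A_GO
3. SIG_FULL: (Standby) → mode=Dock action=A_LIGHT
4. SIG_FOUND: (Dock) → mode=Approach action=A_TURN
5. SIG_FOUND: (Approach) → mode=Retreat action=A_WAIT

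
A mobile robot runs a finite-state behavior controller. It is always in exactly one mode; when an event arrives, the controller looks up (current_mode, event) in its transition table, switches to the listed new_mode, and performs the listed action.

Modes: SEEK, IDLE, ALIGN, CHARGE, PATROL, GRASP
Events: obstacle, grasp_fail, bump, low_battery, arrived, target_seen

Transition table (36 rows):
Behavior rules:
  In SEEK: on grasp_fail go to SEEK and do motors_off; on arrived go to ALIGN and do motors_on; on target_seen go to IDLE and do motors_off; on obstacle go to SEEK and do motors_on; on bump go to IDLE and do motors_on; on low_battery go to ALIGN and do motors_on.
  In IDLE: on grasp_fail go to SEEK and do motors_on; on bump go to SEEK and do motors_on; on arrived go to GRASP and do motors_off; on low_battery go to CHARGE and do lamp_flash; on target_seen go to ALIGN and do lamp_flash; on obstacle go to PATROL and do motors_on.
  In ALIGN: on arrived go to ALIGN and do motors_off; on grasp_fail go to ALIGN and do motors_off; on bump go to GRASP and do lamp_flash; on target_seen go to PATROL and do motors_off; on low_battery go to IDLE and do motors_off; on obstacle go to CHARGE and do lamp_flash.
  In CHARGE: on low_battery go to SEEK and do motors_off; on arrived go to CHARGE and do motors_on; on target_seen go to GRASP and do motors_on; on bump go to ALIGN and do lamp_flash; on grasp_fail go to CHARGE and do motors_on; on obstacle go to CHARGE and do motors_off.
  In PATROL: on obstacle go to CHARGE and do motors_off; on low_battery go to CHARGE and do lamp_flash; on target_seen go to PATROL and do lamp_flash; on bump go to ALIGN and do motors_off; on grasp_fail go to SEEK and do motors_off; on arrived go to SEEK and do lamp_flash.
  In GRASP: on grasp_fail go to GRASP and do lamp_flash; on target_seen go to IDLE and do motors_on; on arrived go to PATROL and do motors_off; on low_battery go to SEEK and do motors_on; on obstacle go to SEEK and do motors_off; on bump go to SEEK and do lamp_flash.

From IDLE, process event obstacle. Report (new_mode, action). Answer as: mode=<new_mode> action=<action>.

current mode = IDLE; filter table to that mode:
  (IDLE, grasp_fail) → (SEEK, motors_on)
  (IDLE, bump) → (SEEK, motors_on)
  (IDLE, arrived) → (GRASP, motors_off)
  (IDLE, low_battery) → (CHARGE, lamp_flash)
  (IDLE, target_seen) → (ALIGN, lamp_flash)
  (IDLE, obstacle) → (PATROL, motors_on)  ← event matches
event = obstacle selects (PATROL, motors_on)

mode=PATROL action=motors_on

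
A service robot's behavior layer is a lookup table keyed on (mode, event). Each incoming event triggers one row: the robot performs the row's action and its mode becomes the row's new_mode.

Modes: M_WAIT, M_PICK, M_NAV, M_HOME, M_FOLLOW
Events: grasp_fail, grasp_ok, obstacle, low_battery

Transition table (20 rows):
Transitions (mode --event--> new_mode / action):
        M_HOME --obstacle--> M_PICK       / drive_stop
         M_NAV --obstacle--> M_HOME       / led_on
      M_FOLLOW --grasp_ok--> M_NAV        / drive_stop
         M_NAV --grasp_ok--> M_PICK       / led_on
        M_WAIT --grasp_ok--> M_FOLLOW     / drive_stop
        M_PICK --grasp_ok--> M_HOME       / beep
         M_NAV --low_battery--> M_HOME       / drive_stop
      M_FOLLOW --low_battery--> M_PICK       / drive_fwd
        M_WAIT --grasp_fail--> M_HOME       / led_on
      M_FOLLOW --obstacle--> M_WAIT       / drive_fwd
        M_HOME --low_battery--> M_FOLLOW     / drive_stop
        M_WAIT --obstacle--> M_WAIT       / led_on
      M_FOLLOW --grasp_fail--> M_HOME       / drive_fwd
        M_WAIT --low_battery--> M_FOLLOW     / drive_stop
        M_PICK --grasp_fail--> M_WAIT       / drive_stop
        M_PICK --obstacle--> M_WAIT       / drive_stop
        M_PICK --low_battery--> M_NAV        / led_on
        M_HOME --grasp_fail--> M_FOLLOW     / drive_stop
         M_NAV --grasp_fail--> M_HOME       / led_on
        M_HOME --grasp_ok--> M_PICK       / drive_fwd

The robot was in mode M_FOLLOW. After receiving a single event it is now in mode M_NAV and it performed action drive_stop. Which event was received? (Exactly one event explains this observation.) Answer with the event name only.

grasp_ok

try grasp_fail: (M_FOLLOW, grasp_fail) → (M_HOME, drive_fwd)
try grasp_ok: (M_FOLLOW, grasp_ok) → (M_NAV, drive_stop)  ← matches
try obstacle: (M_FOLLOW, obstacle) → (M_WAIT, drive_fwd)
try low_battery: (M_FOLLOW, low_battery) → (M_PICK, drive_fwd)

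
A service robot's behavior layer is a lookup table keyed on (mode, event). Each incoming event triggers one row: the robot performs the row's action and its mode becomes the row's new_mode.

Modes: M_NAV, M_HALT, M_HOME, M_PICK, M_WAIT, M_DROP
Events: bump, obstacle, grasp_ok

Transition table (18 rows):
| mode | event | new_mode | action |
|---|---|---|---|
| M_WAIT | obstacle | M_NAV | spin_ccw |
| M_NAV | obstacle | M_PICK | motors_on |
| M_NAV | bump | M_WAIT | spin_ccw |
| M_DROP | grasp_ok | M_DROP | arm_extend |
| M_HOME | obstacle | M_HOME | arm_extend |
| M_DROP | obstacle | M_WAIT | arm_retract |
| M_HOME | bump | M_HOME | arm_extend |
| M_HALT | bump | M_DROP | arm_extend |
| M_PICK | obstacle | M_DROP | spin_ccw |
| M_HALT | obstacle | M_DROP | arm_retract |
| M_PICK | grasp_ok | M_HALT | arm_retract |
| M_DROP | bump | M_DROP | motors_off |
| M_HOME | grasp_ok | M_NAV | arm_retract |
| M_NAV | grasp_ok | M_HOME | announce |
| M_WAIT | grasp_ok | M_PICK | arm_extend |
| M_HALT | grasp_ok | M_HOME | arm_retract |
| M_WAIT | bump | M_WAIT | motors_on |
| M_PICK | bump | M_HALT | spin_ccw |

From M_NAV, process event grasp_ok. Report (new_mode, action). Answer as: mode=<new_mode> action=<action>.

current mode = M_NAV; filter table to that mode:
  (M_NAV, obstacle) → (M_PICK, motors_on)
  (M_NAV, bump) → (M_WAIT, spin_ccw)
  (M_NAV, grasp_ok) → (M_HOME, announce)  ← event matches
event = grasp_ok selects (M_HOME, announce)

mode=M_HOME action=announce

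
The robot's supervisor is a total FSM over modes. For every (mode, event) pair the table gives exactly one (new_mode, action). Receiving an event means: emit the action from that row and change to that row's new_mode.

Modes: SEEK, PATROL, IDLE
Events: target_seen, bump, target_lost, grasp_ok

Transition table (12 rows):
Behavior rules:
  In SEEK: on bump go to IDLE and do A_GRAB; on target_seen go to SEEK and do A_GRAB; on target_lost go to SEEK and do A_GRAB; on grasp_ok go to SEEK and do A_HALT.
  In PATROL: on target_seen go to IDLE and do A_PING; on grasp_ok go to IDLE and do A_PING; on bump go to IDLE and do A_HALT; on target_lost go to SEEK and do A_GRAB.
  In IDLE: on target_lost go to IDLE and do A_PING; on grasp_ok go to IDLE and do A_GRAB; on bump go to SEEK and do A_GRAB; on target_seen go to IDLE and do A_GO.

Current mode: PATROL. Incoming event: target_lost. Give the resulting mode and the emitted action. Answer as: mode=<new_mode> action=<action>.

current mode = PATROL; filter table to that mode:
  (PATROL, target_seen) → (IDLE, A_PING)
  (PATROL, grasp_ok) → (IDLE, A_PING)
  (PATROL, bump) → (IDLE, A_HALT)
  (PATROL, target_lost) → (SEEK, A_GRAB)  ← event matches
event = target_lost selects (SEEK, A_GRAB)

mode=SEEK action=A_GRAB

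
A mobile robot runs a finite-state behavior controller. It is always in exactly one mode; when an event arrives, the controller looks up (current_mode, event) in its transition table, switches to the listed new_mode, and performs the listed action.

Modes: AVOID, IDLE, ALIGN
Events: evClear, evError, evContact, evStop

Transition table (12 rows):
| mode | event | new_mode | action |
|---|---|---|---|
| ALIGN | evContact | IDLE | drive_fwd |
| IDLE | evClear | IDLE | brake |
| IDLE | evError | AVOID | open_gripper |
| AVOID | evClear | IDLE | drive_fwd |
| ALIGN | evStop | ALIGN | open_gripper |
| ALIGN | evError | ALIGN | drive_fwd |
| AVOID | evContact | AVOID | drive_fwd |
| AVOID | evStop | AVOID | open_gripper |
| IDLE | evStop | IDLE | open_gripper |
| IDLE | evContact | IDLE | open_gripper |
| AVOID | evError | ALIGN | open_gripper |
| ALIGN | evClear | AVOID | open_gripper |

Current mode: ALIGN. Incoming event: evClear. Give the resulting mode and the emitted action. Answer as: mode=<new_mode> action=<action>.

mode=AVOID action=open_gripper

current mode = ALIGN; filter table to that mode:
  (ALIGN, evContact) → (IDLE, drive_fwd)
  (ALIGN, evStop) → (ALIGN, open_gripper)
  (ALIGN, evError) → (ALIGN, drive_fwd)
  (ALIGN, evClear) → (AVOID, open_gripper)  ← event matches
event = evClear selects (AVOID, open_gripper)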